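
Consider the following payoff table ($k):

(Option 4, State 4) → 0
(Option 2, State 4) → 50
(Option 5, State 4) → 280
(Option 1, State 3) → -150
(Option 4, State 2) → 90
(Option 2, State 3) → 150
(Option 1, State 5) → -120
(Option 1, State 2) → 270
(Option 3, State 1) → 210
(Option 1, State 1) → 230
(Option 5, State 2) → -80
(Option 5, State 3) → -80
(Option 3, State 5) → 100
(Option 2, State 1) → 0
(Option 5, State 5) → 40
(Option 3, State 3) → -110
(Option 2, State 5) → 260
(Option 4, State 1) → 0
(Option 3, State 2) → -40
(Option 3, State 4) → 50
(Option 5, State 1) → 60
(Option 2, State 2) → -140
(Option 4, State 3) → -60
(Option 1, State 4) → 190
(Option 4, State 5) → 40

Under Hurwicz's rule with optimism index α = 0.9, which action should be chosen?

Option 1: 0.9·270 + 0.1·(-150) = 228
Option 2: 0.9·260 + 0.1·(-140) = 220
Option 3: 0.9·210 + 0.1·(-110) = 178
Option 4: 0.9·90 + 0.1·(-60) = 75
Option 5: 0.9·280 + 0.1·(-80) = 244
Highest Hurwicz score = 244 → Option 5.

Option 5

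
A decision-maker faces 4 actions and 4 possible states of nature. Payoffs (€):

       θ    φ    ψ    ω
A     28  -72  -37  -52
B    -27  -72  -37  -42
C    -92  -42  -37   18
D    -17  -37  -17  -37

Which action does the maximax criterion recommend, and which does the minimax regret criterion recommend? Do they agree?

Row maxima: A=28, B=-27, C=18, D=-17
Best best-case = 28 → A.
Column bests: θ=28, φ=-37, ψ=-17, ω=18.
A regrets: 0, 35, 20, 70 → max 70
B regrets: 55, 35, 20, 60 → max 60
C regrets: 120, 5, 20, 0 → max 120
D regrets: 45, 0, 0, 55 → max 55
Smallest max regret = 55 → D.

maximax → A; minimax regret → D (disagree)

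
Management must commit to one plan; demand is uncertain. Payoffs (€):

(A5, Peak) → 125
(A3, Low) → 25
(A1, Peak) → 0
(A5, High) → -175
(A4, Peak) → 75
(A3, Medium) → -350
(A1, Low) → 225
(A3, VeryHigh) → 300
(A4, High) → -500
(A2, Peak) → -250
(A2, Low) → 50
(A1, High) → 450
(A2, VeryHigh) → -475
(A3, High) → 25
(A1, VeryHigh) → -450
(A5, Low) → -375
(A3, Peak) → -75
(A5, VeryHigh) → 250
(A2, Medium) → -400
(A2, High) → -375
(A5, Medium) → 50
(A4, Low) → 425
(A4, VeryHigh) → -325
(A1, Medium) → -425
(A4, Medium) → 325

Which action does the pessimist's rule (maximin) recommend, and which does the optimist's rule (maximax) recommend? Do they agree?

maximin → A3; maximax → A1 (disagree)

Row minima: A1=-450, A2=-475, A3=-350, A4=-500, A5=-375
Best worst-case = -350 → A3.
Row maxima: A1=450, A2=50, A3=300, A4=425, A5=250
Best best-case = 450 → A1.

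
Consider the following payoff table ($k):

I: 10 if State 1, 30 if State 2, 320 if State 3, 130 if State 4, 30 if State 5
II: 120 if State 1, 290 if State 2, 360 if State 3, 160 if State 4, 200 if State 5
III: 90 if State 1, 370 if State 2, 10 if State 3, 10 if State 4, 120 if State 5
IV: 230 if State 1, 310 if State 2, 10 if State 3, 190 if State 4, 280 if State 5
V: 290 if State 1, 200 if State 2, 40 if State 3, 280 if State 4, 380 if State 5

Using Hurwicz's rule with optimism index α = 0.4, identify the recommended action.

I: 0.4·320 + 0.6·10 = 134
II: 0.4·360 + 0.6·120 = 216
III: 0.4·370 + 0.6·10 = 154
IV: 0.4·310 + 0.6·10 = 130
V: 0.4·380 + 0.6·40 = 176
Highest Hurwicz score = 216 → II.

II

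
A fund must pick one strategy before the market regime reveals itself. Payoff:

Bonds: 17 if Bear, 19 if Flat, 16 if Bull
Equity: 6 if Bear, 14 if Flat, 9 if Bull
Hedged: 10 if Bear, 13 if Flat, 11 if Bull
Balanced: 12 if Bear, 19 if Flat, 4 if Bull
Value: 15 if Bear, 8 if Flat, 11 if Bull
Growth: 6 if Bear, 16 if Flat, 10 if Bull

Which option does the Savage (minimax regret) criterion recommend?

Column bests: Bear=17, Flat=19, Bull=16.
Bonds regrets: 0, 0, 0 → max 0
Equity regrets: 11, 5, 7 → max 11
Hedged regrets: 7, 6, 5 → max 7
Balanced regrets: 5, 0, 12 → max 12
Value regrets: 2, 11, 5 → max 11
Growth regrets: 11, 3, 6 → max 11
Smallest max regret = 0 → Bonds.

Bonds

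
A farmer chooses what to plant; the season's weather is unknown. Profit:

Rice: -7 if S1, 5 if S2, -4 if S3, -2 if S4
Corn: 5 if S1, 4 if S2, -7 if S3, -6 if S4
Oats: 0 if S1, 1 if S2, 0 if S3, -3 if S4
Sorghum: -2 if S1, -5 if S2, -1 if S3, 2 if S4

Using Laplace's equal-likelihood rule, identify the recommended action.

Row averages: Rice=-2, Corn=-1, Oats=-0.5, Sorghum=-1.5
Highest average = -0.5 → Oats.

Oats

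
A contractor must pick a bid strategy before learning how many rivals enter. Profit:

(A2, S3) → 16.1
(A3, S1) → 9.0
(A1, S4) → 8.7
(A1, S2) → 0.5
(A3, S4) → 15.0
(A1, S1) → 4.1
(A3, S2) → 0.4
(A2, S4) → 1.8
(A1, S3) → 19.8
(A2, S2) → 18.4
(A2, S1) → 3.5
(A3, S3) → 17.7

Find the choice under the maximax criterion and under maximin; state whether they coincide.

Row maxima: A1=19.8, A2=18.4, A3=17.7
Best best-case = 19.8 → A1.
Row minima: A1=0.5, A2=1.8, A3=0.4
Best worst-case = 1.8 → A2.

maximax → A1; maximin → A2 (disagree)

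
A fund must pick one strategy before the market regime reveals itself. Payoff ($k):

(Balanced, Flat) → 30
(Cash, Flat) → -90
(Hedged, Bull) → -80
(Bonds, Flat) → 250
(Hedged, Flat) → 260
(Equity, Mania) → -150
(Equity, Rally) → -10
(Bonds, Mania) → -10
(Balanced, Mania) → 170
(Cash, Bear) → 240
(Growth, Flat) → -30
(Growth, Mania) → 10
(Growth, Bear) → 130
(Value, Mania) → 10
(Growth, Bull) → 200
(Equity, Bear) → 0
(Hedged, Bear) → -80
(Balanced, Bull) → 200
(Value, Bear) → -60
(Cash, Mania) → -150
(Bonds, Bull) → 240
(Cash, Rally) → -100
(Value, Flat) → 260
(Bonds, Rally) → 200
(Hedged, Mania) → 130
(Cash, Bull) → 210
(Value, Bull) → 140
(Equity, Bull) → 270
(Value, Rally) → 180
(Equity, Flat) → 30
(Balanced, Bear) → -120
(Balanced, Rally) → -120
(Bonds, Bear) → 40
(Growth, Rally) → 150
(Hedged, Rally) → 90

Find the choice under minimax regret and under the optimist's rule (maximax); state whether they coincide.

minimax regret → Bonds; maximax → Equity (disagree)

Column bests: Bear=240, Flat=260, Bull=270, Rally=200, Mania=170.
Bonds regrets: 200, 10, 30, 0, 180 → max 200
Growth regrets: 110, 290, 70, 50, 160 → max 290
Equity regrets: 240, 230, 0, 210, 320 → max 320
Cash regrets: 0, 350, 60, 300, 320 → max 350
Hedged regrets: 320, 0, 350, 110, 40 → max 350
Balanced regrets: 360, 230, 70, 320, 0 → max 360
Value regrets: 300, 0, 130, 20, 160 → max 300
Smallest max regret = 200 → Bonds.
Row maxima: Bonds=250, Growth=200, Equity=270, Cash=240, Hedged=260, Balanced=200, Value=260
Best best-case = 270 → Equity.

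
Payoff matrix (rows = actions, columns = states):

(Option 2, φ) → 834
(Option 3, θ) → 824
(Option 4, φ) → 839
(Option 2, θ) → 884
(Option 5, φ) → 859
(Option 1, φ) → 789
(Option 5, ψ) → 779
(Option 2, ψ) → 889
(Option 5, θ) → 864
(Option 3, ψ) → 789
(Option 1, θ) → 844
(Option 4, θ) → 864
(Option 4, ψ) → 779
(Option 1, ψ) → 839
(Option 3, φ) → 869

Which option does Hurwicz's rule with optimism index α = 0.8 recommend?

Option 1: 0.8·844 + 0.2·789 = 833
Option 2: 0.8·889 + 0.2·834 = 878
Option 3: 0.8·869 + 0.2·789 = 853
Option 4: 0.8·864 + 0.2·779 = 847
Option 5: 0.8·864 + 0.2·779 = 847
Highest Hurwicz score = 878 → Option 2.

Option 2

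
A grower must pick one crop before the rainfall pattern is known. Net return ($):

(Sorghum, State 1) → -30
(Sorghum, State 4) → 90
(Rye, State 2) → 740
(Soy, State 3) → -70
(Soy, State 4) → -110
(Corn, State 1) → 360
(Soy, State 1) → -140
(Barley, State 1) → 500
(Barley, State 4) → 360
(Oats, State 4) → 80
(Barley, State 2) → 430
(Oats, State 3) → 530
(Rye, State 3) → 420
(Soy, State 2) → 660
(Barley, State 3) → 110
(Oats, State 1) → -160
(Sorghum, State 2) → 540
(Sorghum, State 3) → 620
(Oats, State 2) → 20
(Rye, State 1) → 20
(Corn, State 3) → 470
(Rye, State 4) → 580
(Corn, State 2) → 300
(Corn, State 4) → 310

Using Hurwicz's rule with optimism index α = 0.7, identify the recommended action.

Rye

Soy: 0.7·660 + 0.3·(-140) = 420
Oats: 0.7·530 + 0.3·(-160) = 323
Barley: 0.7·500 + 0.3·110 = 383
Sorghum: 0.7·620 + 0.3·(-30) = 425
Rye: 0.7·740 + 0.3·20 = 524
Corn: 0.7·470 + 0.3·300 = 419
Highest Hurwicz score = 524 → Rye.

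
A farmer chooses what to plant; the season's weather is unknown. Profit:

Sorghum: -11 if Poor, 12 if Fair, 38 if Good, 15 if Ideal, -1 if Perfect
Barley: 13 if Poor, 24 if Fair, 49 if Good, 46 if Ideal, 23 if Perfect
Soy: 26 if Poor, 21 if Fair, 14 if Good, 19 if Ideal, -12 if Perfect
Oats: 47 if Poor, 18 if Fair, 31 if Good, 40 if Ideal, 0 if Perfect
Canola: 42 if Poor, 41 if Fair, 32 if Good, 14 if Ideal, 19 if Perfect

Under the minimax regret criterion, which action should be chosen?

Oats

Column bests: Poor=47, Fair=41, Good=49, Ideal=46, Perfect=23.
Sorghum regrets: 58, 29, 11, 31, 24 → max 58
Barley regrets: 34, 17, 0, 0, 0 → max 34
Soy regrets: 21, 20, 35, 27, 35 → max 35
Oats regrets: 0, 23, 18, 6, 23 → max 23
Canola regrets: 5, 0, 17, 32, 4 → max 32
Smallest max regret = 23 → Oats.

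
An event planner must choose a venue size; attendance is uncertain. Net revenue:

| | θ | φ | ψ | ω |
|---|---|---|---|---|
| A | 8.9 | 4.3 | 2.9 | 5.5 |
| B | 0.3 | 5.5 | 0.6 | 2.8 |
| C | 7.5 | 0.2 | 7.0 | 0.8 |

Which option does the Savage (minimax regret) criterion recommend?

A

Column bests: θ=8.9, φ=5.5, ψ=7.0, ω=5.5.
A regrets: 0.0, 1.2, 4.1, 0.0 → max 4.1
B regrets: 8.6, 0.0, 6.4, 2.7 → max 8.6
C regrets: 1.4, 5.3, 0.0, 4.7 → max 5.3
Smallest max regret = 4.1 → A.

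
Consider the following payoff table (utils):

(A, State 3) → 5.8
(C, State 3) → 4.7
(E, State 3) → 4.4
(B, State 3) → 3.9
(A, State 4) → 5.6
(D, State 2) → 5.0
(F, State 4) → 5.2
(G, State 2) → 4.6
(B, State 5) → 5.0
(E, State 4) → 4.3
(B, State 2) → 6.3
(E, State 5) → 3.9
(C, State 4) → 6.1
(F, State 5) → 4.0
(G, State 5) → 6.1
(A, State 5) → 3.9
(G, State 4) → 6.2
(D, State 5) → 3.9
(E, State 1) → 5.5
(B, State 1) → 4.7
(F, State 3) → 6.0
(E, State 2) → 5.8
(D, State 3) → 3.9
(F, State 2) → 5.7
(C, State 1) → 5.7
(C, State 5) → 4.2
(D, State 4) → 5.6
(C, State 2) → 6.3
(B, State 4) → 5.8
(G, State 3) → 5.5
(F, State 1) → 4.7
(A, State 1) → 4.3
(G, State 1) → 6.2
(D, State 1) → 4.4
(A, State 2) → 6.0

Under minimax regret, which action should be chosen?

Column bests: State 1=6.2, State 2=6.3, State 3=6.0, State 4=6.2, State 5=6.1.
A regrets: 1.9, 0.3, 0.2, 0.6, 2.2 → max 2.2
B regrets: 1.5, 0.0, 2.1, 0.4, 1.1 → max 2.1
C regrets: 0.5, 0.0, 1.3, 0.1, 1.9 → max 1.9
D regrets: 1.8, 1.3, 2.1, 0.6, 2.2 → max 2.2
E regrets: 0.7, 0.5, 1.6, 1.9, 2.2 → max 2.2
F regrets: 1.5, 0.6, 0.0, 1.0, 2.1 → max 2.1
G regrets: 0.0, 1.7, 0.5, 0.0, 0.0 → max 1.7
Smallest max regret = 1.7 → G.

G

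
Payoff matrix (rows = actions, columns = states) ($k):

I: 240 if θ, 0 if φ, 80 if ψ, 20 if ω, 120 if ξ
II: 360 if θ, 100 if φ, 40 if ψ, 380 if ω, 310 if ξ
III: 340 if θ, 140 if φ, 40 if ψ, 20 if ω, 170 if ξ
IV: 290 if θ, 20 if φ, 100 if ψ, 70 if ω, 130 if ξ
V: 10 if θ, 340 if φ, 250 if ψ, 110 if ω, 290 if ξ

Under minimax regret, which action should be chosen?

II

Column bests: θ=360, φ=340, ψ=250, ω=380, ξ=310.
I regrets: 120, 340, 170, 360, 190 → max 360
II regrets: 0, 240, 210, 0, 0 → max 240
III regrets: 20, 200, 210, 360, 140 → max 360
IV regrets: 70, 320, 150, 310, 180 → max 320
V regrets: 350, 0, 0, 270, 20 → max 350
Smallest max regret = 240 → II.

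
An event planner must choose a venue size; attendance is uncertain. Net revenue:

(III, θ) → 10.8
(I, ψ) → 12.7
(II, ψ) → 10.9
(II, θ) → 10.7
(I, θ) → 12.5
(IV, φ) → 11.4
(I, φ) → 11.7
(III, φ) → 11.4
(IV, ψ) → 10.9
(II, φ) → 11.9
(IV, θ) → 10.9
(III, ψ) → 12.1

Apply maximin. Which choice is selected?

Row minima: I=11.7, II=10.7, III=10.8, IV=10.9
Best worst-case = 11.7 → I.

I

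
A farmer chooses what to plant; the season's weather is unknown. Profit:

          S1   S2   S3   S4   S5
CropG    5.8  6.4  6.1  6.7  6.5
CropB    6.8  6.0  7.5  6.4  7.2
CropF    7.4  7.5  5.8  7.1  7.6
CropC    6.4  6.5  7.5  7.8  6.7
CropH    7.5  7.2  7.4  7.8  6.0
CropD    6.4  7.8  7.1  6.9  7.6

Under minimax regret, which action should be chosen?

Column bests: S1=7.5, S2=7.8, S3=7.5, S4=7.8, S5=7.6.
CropG regrets: 1.7, 1.4, 1.4, 1.1, 1.1 → max 1.7
CropB regrets: 0.7, 1.8, 0.0, 1.4, 0.4 → max 1.8
CropF regrets: 0.1, 0.3, 1.7, 0.7, 0.0 → max 1.7
CropC regrets: 1.1, 1.3, 0.0, 0.0, 0.9 → max 1.3
CropH regrets: 0.0, 0.6, 0.1, 0.0, 1.6 → max 1.6
CropD regrets: 1.1, 0.0, 0.4, 0.9, 0.0 → max 1.1
Smallest max regret = 1.1 → CropD.

CropD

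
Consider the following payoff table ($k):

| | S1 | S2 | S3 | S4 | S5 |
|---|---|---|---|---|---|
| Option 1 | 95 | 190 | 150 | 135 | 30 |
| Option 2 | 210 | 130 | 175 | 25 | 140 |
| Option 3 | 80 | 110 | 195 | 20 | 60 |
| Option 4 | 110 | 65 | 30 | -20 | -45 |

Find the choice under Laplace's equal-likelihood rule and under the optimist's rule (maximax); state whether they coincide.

laplace → Option 2; maximax → Option 2 (agree)

Row averages: Option 1=120, Option 2=136, Option 3=93, Option 4=28
Highest average = 136 → Option 2.
Row maxima: Option 1=190, Option 2=210, Option 3=195, Option 4=110
Best best-case = 210 → Option 2.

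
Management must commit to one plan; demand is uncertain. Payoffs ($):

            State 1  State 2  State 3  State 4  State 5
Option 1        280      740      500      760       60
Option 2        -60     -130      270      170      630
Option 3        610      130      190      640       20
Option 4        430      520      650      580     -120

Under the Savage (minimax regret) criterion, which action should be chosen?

Column bests: State 1=610, State 2=740, State 3=650, State 4=760, State 5=630.
Option 1 regrets: 330, 0, 150, 0, 570 → max 570
Option 2 regrets: 670, 870, 380, 590, 0 → max 870
Option 3 regrets: 0, 610, 460, 120, 610 → max 610
Option 4 regrets: 180, 220, 0, 180, 750 → max 750
Smallest max regret = 570 → Option 1.

Option 1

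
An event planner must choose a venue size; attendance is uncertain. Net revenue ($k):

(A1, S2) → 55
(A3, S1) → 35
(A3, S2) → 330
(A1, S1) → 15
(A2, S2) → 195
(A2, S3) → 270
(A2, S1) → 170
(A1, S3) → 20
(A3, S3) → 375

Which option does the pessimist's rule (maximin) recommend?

Row minima: A1=15, A2=170, A3=35
Best worst-case = 170 → A2.

A2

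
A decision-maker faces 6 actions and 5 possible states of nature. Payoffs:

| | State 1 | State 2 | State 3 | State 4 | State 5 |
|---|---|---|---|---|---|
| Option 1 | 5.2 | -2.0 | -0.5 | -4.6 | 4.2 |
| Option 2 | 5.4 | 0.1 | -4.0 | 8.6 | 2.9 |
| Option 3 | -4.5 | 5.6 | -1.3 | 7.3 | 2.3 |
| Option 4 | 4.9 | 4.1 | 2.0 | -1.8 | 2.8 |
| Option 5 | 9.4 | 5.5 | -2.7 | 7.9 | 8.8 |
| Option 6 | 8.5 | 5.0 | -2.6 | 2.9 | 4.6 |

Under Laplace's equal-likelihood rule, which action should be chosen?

Row averages: Option 1=0.46, Option 2=2.6, Option 3=1.88, Option 4=2.4, Option 5=5.78, Option 6=3.68
Highest average = 5.78 → Option 5.

Option 5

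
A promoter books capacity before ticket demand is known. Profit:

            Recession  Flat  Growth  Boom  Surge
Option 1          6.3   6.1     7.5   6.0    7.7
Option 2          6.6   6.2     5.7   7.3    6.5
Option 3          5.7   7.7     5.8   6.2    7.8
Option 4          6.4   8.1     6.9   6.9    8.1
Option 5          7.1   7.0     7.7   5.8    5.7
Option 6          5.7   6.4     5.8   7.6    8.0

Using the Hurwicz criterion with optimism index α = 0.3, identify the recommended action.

Option 4

Option 1: 0.3·7.7 + 0.7·6.0 = 6.51
Option 2: 0.3·7.3 + 0.7·5.7 = 6.18
Option 3: 0.3·7.8 + 0.7·5.7 = 6.33
Option 4: 0.3·8.1 + 0.7·6.4 = 6.91
Option 5: 0.3·7.7 + 0.7·5.7 = 6.3
Option 6: 0.3·8.0 + 0.7·5.7 = 6.39
Highest Hurwicz score = 6.91 → Option 4.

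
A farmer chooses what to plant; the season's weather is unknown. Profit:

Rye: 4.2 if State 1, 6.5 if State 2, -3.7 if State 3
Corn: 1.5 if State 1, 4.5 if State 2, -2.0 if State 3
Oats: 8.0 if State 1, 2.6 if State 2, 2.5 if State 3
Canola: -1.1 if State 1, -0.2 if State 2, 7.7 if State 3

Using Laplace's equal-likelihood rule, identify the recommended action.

Oats

Row averages: Rye=7/3, Corn=4/3, Oats=131/30, Canola=32/15
Highest average = 131/30 → Oats.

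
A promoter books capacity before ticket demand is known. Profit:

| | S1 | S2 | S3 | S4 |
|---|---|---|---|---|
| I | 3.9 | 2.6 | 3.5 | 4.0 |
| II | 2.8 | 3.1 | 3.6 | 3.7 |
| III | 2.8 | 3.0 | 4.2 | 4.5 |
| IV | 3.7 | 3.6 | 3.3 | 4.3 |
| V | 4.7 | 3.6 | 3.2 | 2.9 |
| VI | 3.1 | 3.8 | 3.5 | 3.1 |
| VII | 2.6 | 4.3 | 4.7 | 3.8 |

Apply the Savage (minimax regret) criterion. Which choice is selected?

Column bests: S1=4.7, S2=4.3, S3=4.7, S4=4.5.
I regrets: 0.8, 1.7, 1.2, 0.5 → max 1.7
II regrets: 1.9, 1.2, 1.1, 0.8 → max 1.9
III regrets: 1.9, 1.3, 0.5, 0.0 → max 1.9
IV regrets: 1.0, 0.7, 1.4, 0.2 → max 1.4
V regrets: 0.0, 0.7, 1.5, 1.6 → max 1.6
VI regrets: 1.6, 0.5, 1.2, 1.4 → max 1.6
VII regrets: 2.1, 0.0, 0.0, 0.7 → max 2.1
Smallest max regret = 1.4 → IV.

IV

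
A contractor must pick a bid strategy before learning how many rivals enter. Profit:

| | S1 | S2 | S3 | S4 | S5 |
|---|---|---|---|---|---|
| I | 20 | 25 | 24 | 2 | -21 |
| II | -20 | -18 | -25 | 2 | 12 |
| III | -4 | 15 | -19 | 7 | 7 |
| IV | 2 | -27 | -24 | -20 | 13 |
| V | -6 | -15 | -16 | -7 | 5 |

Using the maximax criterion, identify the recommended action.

Row maxima: I=25, II=12, III=15, IV=13, V=5
Best best-case = 25 → I.

I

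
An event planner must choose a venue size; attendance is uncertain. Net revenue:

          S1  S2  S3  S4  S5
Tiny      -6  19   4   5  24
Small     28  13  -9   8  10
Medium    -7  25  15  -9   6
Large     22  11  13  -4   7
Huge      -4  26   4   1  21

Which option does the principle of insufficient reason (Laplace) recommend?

Small

Row averages: Tiny=9.2, Small=10, Medium=6, Large=9.8, Huge=9.6
Highest average = 10 → Small.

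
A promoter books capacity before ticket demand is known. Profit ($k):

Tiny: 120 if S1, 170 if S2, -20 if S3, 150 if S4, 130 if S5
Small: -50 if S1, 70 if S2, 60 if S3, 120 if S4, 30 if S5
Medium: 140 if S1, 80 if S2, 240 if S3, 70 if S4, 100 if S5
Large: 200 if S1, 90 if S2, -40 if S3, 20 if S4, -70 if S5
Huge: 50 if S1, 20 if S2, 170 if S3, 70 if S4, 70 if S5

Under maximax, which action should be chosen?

Medium

Row maxima: Tiny=170, Small=120, Medium=240, Large=200, Huge=170
Best best-case = 240 → Medium.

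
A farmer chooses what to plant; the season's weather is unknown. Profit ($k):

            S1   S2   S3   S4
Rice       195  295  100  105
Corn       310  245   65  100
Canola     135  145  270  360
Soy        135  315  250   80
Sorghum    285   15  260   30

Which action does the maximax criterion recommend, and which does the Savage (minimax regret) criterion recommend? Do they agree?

maximax → Canola; minimax regret → Canola (agree)

Row maxima: Rice=295, Corn=310, Canola=360, Soy=315, Sorghum=285
Best best-case = 360 → Canola.
Column bests: S1=310, S2=315, S3=270, S4=360.
Rice regrets: 115, 20, 170, 255 → max 255
Corn regrets: 0, 70, 205, 260 → max 260
Canola regrets: 175, 170, 0, 0 → max 175
Soy regrets: 175, 0, 20, 280 → max 280
Sorghum regrets: 25, 300, 10, 330 → max 330
Smallest max regret = 175 → Canola.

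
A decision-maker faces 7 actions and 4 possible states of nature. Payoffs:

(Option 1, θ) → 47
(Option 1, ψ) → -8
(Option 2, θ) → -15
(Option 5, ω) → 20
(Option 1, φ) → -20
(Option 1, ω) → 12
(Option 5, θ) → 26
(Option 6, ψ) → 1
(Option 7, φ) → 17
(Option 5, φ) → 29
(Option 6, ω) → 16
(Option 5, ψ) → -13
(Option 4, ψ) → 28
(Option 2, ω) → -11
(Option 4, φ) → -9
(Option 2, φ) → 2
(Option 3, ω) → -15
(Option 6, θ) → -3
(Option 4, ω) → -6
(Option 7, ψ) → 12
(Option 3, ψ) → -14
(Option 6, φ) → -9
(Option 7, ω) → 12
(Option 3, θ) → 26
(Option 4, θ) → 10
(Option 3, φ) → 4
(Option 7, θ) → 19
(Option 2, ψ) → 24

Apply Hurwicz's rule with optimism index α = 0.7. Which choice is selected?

Option 1: 0.7·47 + 0.3·(-20) = 26.9
Option 2: 0.7·24 + 0.3·(-15) = 12.3
Option 3: 0.7·26 + 0.3·(-15) = 13.7
Option 4: 0.7·28 + 0.3·(-9) = 16.9
Option 5: 0.7·29 + 0.3·(-13) = 16.4
Option 6: 0.7·16 + 0.3·(-9) = 8.5
Option 7: 0.7·19 + 0.3·12 = 16.9
Highest Hurwicz score = 26.9 → Option 1.

Option 1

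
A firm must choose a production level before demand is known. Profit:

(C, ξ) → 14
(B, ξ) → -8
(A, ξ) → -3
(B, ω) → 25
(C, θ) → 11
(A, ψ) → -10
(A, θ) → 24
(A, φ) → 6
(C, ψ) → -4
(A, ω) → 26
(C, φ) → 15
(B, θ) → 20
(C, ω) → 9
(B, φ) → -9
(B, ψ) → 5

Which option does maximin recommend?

Row minima: A=-10, B=-9, C=-4
Best worst-case = -4 → C.

C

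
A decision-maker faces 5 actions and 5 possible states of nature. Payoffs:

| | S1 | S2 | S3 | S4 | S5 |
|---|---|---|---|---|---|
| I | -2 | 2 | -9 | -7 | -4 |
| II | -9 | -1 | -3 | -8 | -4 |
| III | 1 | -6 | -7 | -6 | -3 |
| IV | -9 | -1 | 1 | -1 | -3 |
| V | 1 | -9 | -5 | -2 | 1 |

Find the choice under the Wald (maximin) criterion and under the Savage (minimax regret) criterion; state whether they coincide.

Row minima: I=-9, II=-9, III=-7, IV=-9, V=-9
Best worst-case = -7 → III.
Column bests: S1=1, S2=2, S3=1, S4=-1, S5=1.
I regrets: 3, 0, 10, 6, 5 → max 10
II regrets: 10, 3, 4, 7, 5 → max 10
III regrets: 0, 8, 8, 5, 4 → max 8
IV regrets: 10, 3, 0, 0, 4 → max 10
V regrets: 0, 11, 6, 1, 0 → max 11
Smallest max regret = 8 → III.

maximin → III; minimax regret → III (agree)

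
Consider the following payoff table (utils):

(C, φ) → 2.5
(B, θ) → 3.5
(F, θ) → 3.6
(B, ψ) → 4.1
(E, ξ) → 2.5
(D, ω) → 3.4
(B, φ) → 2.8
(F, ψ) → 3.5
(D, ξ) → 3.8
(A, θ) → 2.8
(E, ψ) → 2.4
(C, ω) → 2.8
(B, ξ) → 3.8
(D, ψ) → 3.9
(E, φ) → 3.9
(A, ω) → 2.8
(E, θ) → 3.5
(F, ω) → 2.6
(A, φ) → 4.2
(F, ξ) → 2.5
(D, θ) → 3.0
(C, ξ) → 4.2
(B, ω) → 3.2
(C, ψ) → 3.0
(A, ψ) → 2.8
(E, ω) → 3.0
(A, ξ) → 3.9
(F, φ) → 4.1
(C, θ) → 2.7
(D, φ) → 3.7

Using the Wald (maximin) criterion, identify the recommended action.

D

Row minima: A=2.8, B=2.8, C=2.5, D=3.0, E=2.4, F=2.5
Best worst-case = 3.0 → D.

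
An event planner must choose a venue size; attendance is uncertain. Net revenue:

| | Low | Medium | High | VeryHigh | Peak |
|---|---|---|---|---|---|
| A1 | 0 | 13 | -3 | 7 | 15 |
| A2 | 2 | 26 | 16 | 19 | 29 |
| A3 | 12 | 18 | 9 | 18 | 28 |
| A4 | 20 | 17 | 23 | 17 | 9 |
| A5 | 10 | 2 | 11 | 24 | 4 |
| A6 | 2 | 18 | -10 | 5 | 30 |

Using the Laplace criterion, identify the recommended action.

A2

Row averages: A1=6.4, A2=18.4, A3=17, A4=17.2, A5=10.2, A6=9
Highest average = 18.4 → A2.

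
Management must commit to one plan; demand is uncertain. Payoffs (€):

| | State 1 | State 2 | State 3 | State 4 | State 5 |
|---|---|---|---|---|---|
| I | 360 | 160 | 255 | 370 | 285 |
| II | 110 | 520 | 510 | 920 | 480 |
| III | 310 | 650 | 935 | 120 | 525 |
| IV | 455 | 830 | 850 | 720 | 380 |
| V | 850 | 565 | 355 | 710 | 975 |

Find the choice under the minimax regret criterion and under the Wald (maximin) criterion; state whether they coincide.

Column bests: State 1=850, State 2=830, State 3=935, State 4=920, State 5=975.
I regrets: 490, 670, 680, 550, 690 → max 690
II regrets: 740, 310, 425, 0, 495 → max 740
III regrets: 540, 180, 0, 800, 450 → max 800
IV regrets: 395, 0, 85, 200, 595 → max 595
V regrets: 0, 265, 580, 210, 0 → max 580
Smallest max regret = 580 → V.
Row minima: I=160, II=110, III=120, IV=380, V=355
Best worst-case = 380 → IV.

minimax regret → V; maximin → IV (disagree)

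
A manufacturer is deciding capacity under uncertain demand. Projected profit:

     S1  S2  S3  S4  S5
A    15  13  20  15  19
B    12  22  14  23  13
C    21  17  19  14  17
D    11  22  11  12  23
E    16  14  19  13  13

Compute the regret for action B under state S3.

6

Best payoff under S3 is 20.
Regret = 20 − 14 = 6.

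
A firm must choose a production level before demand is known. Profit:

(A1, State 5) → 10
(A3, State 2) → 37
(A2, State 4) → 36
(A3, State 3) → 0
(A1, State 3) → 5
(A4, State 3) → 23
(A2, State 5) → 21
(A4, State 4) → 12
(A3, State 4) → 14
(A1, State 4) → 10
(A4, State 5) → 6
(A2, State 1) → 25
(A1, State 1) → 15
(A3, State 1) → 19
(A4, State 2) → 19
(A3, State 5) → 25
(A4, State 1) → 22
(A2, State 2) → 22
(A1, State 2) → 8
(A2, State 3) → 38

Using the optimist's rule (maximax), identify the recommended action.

A2

Row maxima: A1=15, A2=38, A3=37, A4=23
Best best-case = 38 → A2.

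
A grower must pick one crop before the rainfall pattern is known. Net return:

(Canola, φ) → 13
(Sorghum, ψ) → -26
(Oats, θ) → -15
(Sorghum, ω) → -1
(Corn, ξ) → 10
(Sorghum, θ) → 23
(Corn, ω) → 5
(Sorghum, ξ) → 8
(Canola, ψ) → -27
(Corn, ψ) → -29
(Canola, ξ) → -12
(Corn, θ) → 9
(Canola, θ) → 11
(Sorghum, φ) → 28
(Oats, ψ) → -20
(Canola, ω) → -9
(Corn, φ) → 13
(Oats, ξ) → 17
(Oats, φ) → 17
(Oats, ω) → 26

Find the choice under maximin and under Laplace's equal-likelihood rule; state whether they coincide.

Row minima: Corn=-29, Sorghum=-26, Oats=-20, Canola=-27
Best worst-case = -20 → Oats.
Row averages: Corn=1.6, Sorghum=6.4, Oats=5, Canola=-4.8
Highest average = 6.4 → Sorghum.

maximin → Oats; laplace → Sorghum (disagree)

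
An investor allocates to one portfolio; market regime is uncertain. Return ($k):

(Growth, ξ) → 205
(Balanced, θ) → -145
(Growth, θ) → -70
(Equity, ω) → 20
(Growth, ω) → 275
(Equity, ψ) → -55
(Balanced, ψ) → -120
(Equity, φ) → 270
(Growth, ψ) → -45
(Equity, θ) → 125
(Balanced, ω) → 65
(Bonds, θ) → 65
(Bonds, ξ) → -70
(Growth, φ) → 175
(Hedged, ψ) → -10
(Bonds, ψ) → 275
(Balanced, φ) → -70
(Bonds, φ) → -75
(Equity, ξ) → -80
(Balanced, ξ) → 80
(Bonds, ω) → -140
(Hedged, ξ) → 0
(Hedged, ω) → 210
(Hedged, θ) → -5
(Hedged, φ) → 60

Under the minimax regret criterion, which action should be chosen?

Column bests: θ=125, φ=270, ψ=275, ω=275, ξ=205.
Balanced regrets: 270, 340, 395, 210, 125 → max 395
Growth regrets: 195, 95, 320, 0, 0 → max 320
Hedged regrets: 130, 210, 285, 65, 205 → max 285
Bonds regrets: 60, 345, 0, 415, 275 → max 415
Equity regrets: 0, 0, 330, 255, 285 → max 330
Smallest max regret = 285 → Hedged.

Hedged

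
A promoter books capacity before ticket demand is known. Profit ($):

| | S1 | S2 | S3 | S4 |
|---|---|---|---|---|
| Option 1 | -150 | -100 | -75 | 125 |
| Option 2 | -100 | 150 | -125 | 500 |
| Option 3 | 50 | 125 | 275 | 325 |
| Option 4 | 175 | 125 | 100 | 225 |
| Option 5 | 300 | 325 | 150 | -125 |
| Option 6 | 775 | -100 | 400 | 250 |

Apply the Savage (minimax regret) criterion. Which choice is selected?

Column bests: S1=775, S2=325, S3=400, S4=500.
Option 1 regrets: 925, 425, 475, 375 → max 925
Option 2 regrets: 875, 175, 525, 0 → max 875
Option 3 regrets: 725, 200, 125, 175 → max 725
Option 4 regrets: 600, 200, 300, 275 → max 600
Option 5 regrets: 475, 0, 250, 625 → max 625
Option 6 regrets: 0, 425, 0, 250 → max 425
Smallest max regret = 425 → Option 6.

Option 6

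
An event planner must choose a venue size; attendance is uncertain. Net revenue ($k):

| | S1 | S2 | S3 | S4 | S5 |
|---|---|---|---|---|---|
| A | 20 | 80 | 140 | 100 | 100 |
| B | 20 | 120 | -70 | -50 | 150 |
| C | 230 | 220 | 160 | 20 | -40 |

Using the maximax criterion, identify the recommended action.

Row maxima: A=140, B=150, C=230
Best best-case = 230 → C.

C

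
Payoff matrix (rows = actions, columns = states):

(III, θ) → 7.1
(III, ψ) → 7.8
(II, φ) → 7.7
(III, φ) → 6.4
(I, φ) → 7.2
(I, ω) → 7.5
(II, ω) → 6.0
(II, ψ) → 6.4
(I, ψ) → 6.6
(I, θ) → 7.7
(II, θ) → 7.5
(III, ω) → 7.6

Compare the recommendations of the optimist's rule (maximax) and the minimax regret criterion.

maximax → III; minimax regret → I (disagree)

Row maxima: I=7.7, II=7.7, III=7.8
Best best-case = 7.8 → III.
Column bests: θ=7.7, φ=7.7, ψ=7.8, ω=7.6.
I regrets: 0.0, 0.5, 1.2, 0.1 → max 1.2
II regrets: 0.2, 0.0, 1.4, 1.6 → max 1.6
III regrets: 0.6, 1.3, 0.0, 0.0 → max 1.3
Smallest max regret = 1.2 → I.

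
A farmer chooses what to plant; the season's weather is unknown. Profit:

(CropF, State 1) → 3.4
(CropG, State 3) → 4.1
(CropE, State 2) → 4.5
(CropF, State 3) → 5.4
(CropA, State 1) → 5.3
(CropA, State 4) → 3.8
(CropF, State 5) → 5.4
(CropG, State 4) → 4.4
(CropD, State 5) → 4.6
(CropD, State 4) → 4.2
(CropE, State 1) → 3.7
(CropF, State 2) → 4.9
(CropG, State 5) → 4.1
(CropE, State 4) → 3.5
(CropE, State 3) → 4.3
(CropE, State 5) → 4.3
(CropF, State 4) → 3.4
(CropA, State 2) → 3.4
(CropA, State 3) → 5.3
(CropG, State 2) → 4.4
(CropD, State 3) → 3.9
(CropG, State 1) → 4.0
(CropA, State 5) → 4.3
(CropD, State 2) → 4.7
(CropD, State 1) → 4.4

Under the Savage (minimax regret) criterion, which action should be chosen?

CropG

Column bests: State 1=5.3, State 2=4.9, State 3=5.4, State 4=4.4, State 5=5.4.
CropG regrets: 1.3, 0.5, 1.3, 0.0, 1.3 → max 1.3
CropD regrets: 0.9, 0.2, 1.5, 0.2, 0.8 → max 1.5
CropE regrets: 1.6, 0.4, 1.1, 0.9, 1.1 → max 1.6
CropF regrets: 1.9, 0.0, 0.0, 1.0, 0.0 → max 1.9
CropA regrets: 0.0, 1.5, 0.1, 0.6, 1.1 → max 1.5
Smallest max regret = 1.3 → CropG.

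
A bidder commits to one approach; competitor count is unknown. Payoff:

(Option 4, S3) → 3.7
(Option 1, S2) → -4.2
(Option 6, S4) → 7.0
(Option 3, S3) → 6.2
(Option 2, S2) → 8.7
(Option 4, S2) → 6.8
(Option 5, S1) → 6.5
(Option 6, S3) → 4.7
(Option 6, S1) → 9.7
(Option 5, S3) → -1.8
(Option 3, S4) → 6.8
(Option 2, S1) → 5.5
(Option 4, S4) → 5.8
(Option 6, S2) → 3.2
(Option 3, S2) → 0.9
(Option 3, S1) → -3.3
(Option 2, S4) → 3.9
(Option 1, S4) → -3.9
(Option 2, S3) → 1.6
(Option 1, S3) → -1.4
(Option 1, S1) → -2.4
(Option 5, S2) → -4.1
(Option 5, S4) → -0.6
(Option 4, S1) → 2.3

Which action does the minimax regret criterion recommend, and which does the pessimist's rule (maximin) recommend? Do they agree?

Column bests: S1=9.7, S2=8.7, S3=6.2, S4=7.0.
Option 1 regrets: 12.1, 12.9, 7.6, 10.9 → max 12.9
Option 2 regrets: 4.2, 0.0, 4.6, 3.1 → max 4.6
Option 3 regrets: 13.0, 7.8, 0.0, 0.2 → max 13.0
Option 4 regrets: 7.4, 1.9, 2.5, 1.2 → max 7.4
Option 5 regrets: 3.2, 12.8, 8.0, 7.6 → max 12.8
Option 6 regrets: 0.0, 5.5, 1.5, 0.0 → max 5.5
Smallest max regret = 4.6 → Option 2.
Row minima: Option 1=-4.2, Option 2=1.6, Option 3=-3.3, Option 4=2.3, Option 5=-4.1, Option 6=3.2
Best worst-case = 3.2 → Option 6.

minimax regret → Option 2; maximin → Option 6 (disagree)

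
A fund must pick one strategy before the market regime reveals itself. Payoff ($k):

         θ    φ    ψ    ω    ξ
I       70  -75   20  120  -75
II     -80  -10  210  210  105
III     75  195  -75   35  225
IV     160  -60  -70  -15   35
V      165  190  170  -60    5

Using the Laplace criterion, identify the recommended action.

Row averages: I=12, II=87, III=91, IV=10, V=94
Highest average = 94 → V.

V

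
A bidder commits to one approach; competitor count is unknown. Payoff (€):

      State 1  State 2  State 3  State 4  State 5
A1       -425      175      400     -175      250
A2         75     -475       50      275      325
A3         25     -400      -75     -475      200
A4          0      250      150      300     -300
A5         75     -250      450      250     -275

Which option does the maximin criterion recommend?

Row minima: A1=-425, A2=-475, A3=-475, A4=-300, A5=-275
Best worst-case = -275 → A5.

A5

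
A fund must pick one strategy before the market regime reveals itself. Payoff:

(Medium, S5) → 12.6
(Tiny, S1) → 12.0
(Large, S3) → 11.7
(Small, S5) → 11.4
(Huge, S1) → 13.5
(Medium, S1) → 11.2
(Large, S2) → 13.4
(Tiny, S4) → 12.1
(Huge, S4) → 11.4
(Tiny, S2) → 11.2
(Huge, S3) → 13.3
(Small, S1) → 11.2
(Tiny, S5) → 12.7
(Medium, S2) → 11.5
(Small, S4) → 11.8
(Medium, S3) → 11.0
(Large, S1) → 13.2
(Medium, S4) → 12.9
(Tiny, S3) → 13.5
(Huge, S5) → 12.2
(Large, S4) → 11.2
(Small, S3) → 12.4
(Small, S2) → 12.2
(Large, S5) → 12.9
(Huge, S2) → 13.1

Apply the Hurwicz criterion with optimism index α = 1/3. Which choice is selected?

Tiny: 1/3·13.5 + 2/3·11.2 = 359/30
Small: 1/3·12.4 + 2/3·11.2 = 11.6
Medium: 1/3·12.9 + 2/3·11.0 = 349/30
Large: 1/3·13.4 + 2/3·11.2 = 179/15
Huge: 1/3·13.5 + 2/3·11.4 = 12.1
Highest Hurwicz score = 12.1 → Huge.

Huge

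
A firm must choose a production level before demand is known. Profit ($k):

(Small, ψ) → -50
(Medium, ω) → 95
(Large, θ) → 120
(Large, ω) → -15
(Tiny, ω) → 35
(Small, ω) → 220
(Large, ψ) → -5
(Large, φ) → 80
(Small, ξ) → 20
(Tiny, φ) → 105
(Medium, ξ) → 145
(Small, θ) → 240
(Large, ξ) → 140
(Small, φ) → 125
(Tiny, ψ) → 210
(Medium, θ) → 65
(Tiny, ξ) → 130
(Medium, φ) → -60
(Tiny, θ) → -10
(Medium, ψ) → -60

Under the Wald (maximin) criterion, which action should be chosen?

Tiny

Row minima: Tiny=-10, Small=-50, Medium=-60, Large=-15
Best worst-case = -10 → Tiny.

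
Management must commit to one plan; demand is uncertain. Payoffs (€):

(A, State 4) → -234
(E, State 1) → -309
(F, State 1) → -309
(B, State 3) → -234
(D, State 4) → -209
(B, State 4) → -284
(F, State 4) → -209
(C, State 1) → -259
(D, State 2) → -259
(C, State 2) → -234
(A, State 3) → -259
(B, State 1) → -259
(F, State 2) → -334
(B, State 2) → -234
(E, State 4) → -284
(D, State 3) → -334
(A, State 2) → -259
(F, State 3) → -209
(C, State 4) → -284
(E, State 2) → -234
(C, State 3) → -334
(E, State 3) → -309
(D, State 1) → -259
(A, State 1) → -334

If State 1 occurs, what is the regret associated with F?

Best payoff under State 1 is -259.
Regret = -259 − (-309) = 50.

50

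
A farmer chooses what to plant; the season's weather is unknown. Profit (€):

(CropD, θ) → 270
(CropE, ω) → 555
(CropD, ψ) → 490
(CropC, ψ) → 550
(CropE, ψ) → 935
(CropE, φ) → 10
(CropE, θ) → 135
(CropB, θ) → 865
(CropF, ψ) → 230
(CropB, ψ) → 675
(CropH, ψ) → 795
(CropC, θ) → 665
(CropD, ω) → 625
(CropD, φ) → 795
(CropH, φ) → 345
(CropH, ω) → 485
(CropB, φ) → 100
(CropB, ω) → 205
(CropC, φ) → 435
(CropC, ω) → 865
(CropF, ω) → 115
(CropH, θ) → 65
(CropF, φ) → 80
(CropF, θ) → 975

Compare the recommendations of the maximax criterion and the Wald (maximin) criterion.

Row maxima: CropC=865, CropH=795, CropB=865, CropE=935, CropF=975, CropD=795
Best best-case = 975 → CropF.
Row minima: CropC=435, CropH=65, CropB=100, CropE=10, CropF=80, CropD=270
Best worst-case = 435 → CropC.

maximax → CropF; maximin → CropC (disagree)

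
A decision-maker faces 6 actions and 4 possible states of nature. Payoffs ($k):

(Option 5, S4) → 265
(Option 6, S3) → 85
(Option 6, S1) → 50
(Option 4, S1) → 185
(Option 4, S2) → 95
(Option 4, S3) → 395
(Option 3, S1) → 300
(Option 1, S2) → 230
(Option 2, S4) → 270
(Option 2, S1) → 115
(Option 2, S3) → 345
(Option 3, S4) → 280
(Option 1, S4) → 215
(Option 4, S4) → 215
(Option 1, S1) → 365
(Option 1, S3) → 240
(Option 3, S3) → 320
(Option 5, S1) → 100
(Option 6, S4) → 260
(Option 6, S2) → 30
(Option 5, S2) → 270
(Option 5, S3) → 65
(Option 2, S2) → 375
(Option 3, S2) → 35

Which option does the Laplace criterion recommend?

Option 2

Row averages: Option 1=262.5, Option 2=276.25, Option 3=233.75, Option 4=222.5, Option 5=175, Option 6=106.25
Highest average = 276.25 → Option 2.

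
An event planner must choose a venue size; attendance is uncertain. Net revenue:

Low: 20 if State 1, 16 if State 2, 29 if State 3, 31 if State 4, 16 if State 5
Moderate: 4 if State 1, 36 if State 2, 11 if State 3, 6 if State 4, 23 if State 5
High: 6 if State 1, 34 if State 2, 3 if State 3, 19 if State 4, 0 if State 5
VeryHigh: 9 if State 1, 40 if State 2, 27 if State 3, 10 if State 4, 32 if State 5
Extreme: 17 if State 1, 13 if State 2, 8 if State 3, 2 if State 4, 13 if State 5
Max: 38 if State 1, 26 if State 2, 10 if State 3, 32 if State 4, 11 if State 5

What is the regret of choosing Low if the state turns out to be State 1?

Best payoff under State 1 is 38.
Regret = 38 − 20 = 18.

18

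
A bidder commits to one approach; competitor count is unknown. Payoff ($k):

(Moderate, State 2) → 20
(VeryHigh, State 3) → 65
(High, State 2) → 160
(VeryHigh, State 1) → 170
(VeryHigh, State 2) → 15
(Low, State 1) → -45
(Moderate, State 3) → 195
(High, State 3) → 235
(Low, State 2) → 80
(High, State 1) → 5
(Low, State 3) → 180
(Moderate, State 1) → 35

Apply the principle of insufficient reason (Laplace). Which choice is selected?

High

Row averages: Low=215/3, Moderate=250/3, High=400/3, VeryHigh=250/3
Highest average = 400/3 → High.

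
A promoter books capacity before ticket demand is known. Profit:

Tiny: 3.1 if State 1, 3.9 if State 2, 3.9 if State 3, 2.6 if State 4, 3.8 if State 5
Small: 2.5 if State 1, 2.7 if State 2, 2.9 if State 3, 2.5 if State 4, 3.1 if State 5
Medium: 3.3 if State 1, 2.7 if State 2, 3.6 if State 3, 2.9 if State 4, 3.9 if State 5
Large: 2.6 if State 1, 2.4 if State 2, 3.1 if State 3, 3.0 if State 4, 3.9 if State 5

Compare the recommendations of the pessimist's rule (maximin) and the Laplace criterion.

maximin → Medium; laplace → Tiny (disagree)

Row minima: Tiny=2.6, Small=2.5, Medium=2.7, Large=2.4
Best worst-case = 2.7 → Medium.
Row averages: Tiny=3.46, Small=2.74, Medium=3.28, Large=3
Highest average = 3.46 → Tiny.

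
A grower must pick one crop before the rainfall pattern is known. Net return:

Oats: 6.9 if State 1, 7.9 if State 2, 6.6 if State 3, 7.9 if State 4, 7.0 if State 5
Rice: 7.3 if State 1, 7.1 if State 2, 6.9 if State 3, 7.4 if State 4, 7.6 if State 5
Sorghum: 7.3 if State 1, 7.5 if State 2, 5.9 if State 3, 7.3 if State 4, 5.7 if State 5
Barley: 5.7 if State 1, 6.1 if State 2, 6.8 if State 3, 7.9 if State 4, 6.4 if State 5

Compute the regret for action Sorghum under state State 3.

1.0

Best payoff under State 3 is 6.9.
Regret = 6.9 − 5.9 = 1.0.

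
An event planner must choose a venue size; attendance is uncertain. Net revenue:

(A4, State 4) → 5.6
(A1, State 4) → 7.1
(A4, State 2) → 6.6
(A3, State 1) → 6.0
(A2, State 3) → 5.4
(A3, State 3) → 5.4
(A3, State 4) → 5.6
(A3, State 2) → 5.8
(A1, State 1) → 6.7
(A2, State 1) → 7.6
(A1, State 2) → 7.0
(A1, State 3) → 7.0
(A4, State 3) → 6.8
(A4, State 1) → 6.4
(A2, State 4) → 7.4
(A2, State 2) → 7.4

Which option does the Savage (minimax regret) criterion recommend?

Column bests: State 1=7.6, State 2=7.4, State 3=7.0, State 4=7.4.
A1 regrets: 0.9, 0.4, 0.0, 0.3 → max 0.9
A2 regrets: 0.0, 0.0, 1.6, 0.0 → max 1.6
A3 regrets: 1.6, 1.6, 1.6, 1.8 → max 1.8
A4 regrets: 1.2, 0.8, 0.2, 1.8 → max 1.8
Smallest max regret = 0.9 → A1.

A1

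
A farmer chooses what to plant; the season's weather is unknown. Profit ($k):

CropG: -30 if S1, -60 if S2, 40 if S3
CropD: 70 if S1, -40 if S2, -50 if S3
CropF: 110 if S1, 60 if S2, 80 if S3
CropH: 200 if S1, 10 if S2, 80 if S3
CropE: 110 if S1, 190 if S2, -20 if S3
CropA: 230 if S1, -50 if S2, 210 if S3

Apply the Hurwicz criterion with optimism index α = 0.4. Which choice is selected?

CropG: 0.4·40 + 0.6·(-60) = -20
CropD: 0.4·70 + 0.6·(-50) = -2
CropF: 0.4·110 + 0.6·60 = 80
CropH: 0.4·200 + 0.6·10 = 86
CropE: 0.4·190 + 0.6·(-20) = 64
CropA: 0.4·230 + 0.6·(-50) = 62
Highest Hurwicz score = 86 → CropH.

CropH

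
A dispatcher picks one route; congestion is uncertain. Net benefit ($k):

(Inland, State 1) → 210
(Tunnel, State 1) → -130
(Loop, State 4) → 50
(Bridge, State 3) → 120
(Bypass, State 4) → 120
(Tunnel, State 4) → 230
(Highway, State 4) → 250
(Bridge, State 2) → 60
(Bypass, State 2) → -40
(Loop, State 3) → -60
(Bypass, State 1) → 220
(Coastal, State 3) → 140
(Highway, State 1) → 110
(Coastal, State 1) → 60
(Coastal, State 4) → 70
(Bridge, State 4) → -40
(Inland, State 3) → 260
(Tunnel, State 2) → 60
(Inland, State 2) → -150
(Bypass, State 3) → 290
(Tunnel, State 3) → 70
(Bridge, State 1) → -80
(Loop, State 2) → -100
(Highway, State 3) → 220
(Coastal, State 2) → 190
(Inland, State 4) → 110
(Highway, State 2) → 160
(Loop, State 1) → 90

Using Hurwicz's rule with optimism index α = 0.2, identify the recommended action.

Highway: 0.2·250 + 0.8·110 = 138
Bypass: 0.2·290 + 0.8·(-40) = 26
Tunnel: 0.2·230 + 0.8·(-130) = -58
Coastal: 0.2·190 + 0.8·60 = 86
Bridge: 0.2·120 + 0.8·(-80) = -40
Inland: 0.2·260 + 0.8·(-150) = -68
Loop: 0.2·90 + 0.8·(-100) = -62
Highest Hurwicz score = 138 → Highway.

Highway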